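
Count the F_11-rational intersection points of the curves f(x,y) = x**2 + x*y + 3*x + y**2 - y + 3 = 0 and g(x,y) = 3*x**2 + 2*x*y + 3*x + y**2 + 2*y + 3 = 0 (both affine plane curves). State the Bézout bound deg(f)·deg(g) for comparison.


Common zeros: {(5, 2)}; count = 1; Bézout bound = 4.

deg(f) = 2, deg(g) = 2, so Bézout bound = 4.
Scan x ∈ F_11. For each x, list the y ∈ F_11 with f(x, y) ≡ 0 and those with g(x, y) ≡ 0 (mod 11); the common zeros in that column are the intersection.
  x = 0: f ≡ 0 at y ∈ {6}; g ≡ 0 at y ∈ {2, 7}; common: ∅.
  x = 1: f ≡ 0 at y ∈ {2, 9}; g ≡ 0 at y ∈ ∅; common: ∅.
  x = 2: f ≡ 0 at y ∈ {4, 6}; g ≡ 0 at y ∈ ∅; common: ∅.
  x = 3: f ≡ 0 at y ∈ ∅; g ≡ 0 at y ∈ ∅; common: ∅.
  x = 4: f ≡ 0 at y ∈ ∅; g ≡ 0 at y ∈ ∅; common: ∅.
  x = 5: f ≡ 0 at y ∈ {2, 5}; g ≡ 0 at y ∈ {2, 8}; common: {2}.
  x = 6: f ≡ 0 at y ∈ ∅; g ≡ 0 at y ∈ ∅; common: ∅.
  x = 7: f ≡ 0 at y ∈ ∅; g ≡ 0 at y ∈ {8, 9}; common: ∅.
  x = 8: f ≡ 0 at y ∈ {1, 3}; g ≡ 0 at y ∈ {6, 9}; common: ∅.
  x = 9: f ≡ 0 at y ∈ {5, 9}; g ≡ 0 at y ∈ {6, 7}; common: ∅.
  x = 10: f ≡ 0 at y ∈ {1}; g ≡ 0 at y ∈ ∅; common: ∅.
Collecting: common zeros = {(5, 2)}, so the count is 1.
Comparison with the Bézout bound: 1 ≤ 4 = deg(f)·deg(g), as expected for curves with no common component (the affine F_11-count falls short of the bound because intersections may lie at infinity, over extension fields, or carry multiplicity).


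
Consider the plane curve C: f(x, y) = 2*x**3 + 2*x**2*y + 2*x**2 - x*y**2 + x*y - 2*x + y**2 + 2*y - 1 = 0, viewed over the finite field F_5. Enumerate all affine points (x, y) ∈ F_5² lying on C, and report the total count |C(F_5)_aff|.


Affine F_5-points: {(2, 1), (3, 0), (3, 4), (4, 2), (4, 4)}; count = 5.

For each of the 25 pairs (x, y) ∈ F_5², evaluate f(x, y) mod 5. Record the zeros.
  x = 0: [0↦4, 1↦2, 2↦2, 3↦4, 4↦3]  zeros at y ∈ ∅
  x = 1: [0↦1, 1↦1, 2↦1, 3↦1, 4↦1]  zeros at y ∈ ∅
  x = 2: [0↦4, 1↦0, 2↦4, 3↦1, 4↦1]  zeros at y ∈ {1}
  x = 3: [0↦0, 1↦1, 2↦3, 3↦1, 4↦0]  zeros at y ∈ {0, 4}
  x = 4: [0↦1, 1↦1, 2↦0, 3↦3, 4↦0]  zeros at y ∈ {2, 4}
Collecting zeros: affine points = {(2, 1), (3, 0), (3, 4), (4, 2), (4, 4)}.
Total count |C(F_5)_aff| = 5.


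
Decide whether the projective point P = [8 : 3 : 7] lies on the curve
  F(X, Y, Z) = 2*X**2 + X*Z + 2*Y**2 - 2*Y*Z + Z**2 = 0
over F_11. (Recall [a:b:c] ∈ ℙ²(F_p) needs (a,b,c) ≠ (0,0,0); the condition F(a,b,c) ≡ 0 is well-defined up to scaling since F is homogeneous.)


F(8,3,7) ≡ 0 (mod 11); P is on the curve.

Evaluate F(8, 3, 7) term-by-term (mod 11).
  2*X**2 ↦ 2·64·1·1 = 128
  X*Z ↦ 1·8·1·7 = 56
  2*Y**2 ↦ 2·1·9·1 = 18
  -2*Y*Z ↦ -2·1·3·7 = -42
  Z**2 ↦ 1·1·1·49 = 49
Sum: F(8, 3, 7) = (128) + (56) + (18) + (-42) + (49) = 209.
Reducing mod 11: 209 ≡ 0 (mod 11).
Since F(a, b, c) ≡ 0 (mod 11), P lies on the curve.


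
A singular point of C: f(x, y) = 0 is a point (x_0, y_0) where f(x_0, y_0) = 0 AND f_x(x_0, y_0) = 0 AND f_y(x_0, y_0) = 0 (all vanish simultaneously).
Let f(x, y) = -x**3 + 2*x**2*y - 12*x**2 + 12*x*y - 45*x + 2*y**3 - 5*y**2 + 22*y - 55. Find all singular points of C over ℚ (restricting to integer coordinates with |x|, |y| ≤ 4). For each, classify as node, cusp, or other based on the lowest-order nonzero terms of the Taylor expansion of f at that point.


Singular points: {(-3, 1)}; classification: node.

Compute partial derivatives:
  f_x = -3*x**2 + 4*x*y - 24*x + 12*y - 45.
  f_y = 2*x**2 + 12*x + 6*y**2 - 10*y + 22.
Scan x_0 ∈ {−4, ..., 4}. For each x_0, f_y(x_0, y) is a polynomial in y; find its integer roots y ∈ {−4, ..., 4}, then test f_x and f at those candidates.
  x = -4: f_y(-4, y) = 6*y**2 - 10*y + 6; no integer root y with |y| ≤ 4.
  x = -3: f_y(-3, y) = 6*y**2 - 10*y + 4; vanishes at y ∈ {1}. (-3, 1): f_x = 0, f = 0 — SINGULAR.
  x = -2: f_y(-2, y) = 6*y**2 - 10*y + 6; no integer root y with |y| ≤ 4.
  x = -1: f_y(-1, y) = 6*y**2 - 10*y + 12; no integer root y with |y| ≤ 4.
  x = 0: f_y(0, y) = 6*y**2 - 10*y + 22; no integer root y with |y| ≤ 4.
  x = 1: f_y(1, y) = 6*y**2 - 10*y + 36; no integer root y with |y| ≤ 4.
  x = 2: f_y(2, y) = 6*y**2 - 10*y + 54; no integer root y with |y| ≤ 4.
  x = 3: f_y(3, y) = 6*y**2 - 10*y + 76; no integer root y with |y| ≤ 4.
  x = 4: f_y(4, y) = 6*y**2 - 10*y + 102; no integer root y with |y| ≤ 4.
Only singular point on the grid: (-3, 1).
Classify: substitute x = -3 + u, y = 1 + v and expand: f = -u**3 + 2*u**2*v - u**2 + 2*v**3 + v**2.
No constant or linear terms (consistent with a singular point). Quadratic part: -u**2 + v**2. Cubic part: -u**3 + 2*u**2*v + 2*v**3.
The quadratic part v**2 - u**2 = (v − u)(v + u) splits into two distinct linear factors, so there are two distinct tangent lines y − 1 = ±(x − -3) — this is a node (ordinary double point).
Classification: node.


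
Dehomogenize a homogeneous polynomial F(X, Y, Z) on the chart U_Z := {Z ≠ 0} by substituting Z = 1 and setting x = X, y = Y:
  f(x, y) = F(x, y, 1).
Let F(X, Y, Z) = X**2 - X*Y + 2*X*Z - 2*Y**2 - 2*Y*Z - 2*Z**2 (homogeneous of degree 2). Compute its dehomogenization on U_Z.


f(x, y) = x**2 - x*y + 2*x - 2*y**2 - 2*y - 2

On U_Z we set Z = 1. Each monomial c·X^i·Y^j·Z^k in F becomes c·x^i·y^j·1^k = c·x^i·y^j.
Substituting Z = 1: F(X, Y, 1) = x**2 - x*y + 2*x - 2*y**2 - 2*y - 2.
Note: deg(f) ≤ deg(F) = 2; strict inequality happens when F is divisible by Z (lost terms).


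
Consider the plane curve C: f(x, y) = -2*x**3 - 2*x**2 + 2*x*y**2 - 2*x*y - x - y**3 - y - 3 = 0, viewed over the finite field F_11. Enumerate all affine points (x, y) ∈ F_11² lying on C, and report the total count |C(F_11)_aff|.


Affine F_11-points: {(0, 3), (3, 5), (3, 7), (5, 0), (5, 10), (9, 2), (9, 8), (10, 3)}; count = 8.

For each of the 121 pairs (x, y) ∈ F_11², evaluate f(x, y) mod 11. Record the zeros.
  x = 0: [0↦8, 1↦6, 2↦9, 3↦0, 4↦6, 5↦10, 6↦6, 7↦10, 8↦5, 9↦7, 10↦10]  zeros at y ∈ {3}
  x = 1: [0↦3, 1↦1, 2↦8, 3↦7, 4↦3, 5↦1, 6↦6, 7↦1, 8↦2, 9↦3, 10↦9]  zeros at y ∈ ∅
  x = 2: [0↦4, 1↦2, 2↦2, 3↦9, 4↦6, 5↦9, 6↦1, 7↦9, 8↦5, 9↦5, 10↦3]  zeros at y ∈ ∅
  x = 3: [0↦10, 1↦8, 2↦1, 3↦5, 4↦3, 5↦0, 6↦1, 7↦0, 8↦2, 9↦1, 10↦2]  zeros at y ∈ {5, 7}
  x = 4: [0↦9, 1↦7, 2↦4, 3↦5, 4↦4, 5↦6, 6↦5, 7↦6, 8↦3, 9↦1, 10↦5]  zeros at y ∈ ∅
  x = 5: [0↦0, 1↦9, 2↦10, 3↦8, 4↦8, 5↦4, 6↦1, 7↦4, 8↦7, 9↦4, 10↦0]  zeros at y ∈ {0, 10}
  x = 6: [0↦4, 1↦2, 2↦7, 3↦2, 4↦3, 5↦4, 6↦10, 7↦4, 8↦2, 9↦9, 10↦8]  zeros at y ∈ ∅
  x = 7: [0↦9, 1↦7, 2↦5, 3↦8, 4↦10, 5↦5, 6↦9, 7↦5, 8↦9, 9↦4, 10↦6]  zeros at y ∈ ∅
  x = 8: [0↦3, 1↦1, 2↦3, 3↦3, 4↦6, 5↦6, 6↦8, 7↦6, 8↦5, 9↦10, 10↦4]  zeros at y ∈ ∅
  x = 9: [0↦7, 1↦5, 2↦0, 3↦8, 4↦1, 5↦6, 6↦6, 7↦6, 8↦0, 9↦4, 10↦1]  zeros at y ∈ {2, 8}
  x = 10: [0↦9, 1↦7, 2↦6, 3↦0, 4↦5, 5↦4, 6↦2, 7↦4, 8↦4, 9↦7, 10↦7]  zeros at y ∈ {3}
Collecting zeros: affine points = {(0, 3), (3, 5), (3, 7), (5, 0), (5, 10), (9, 2), (9, 8), (10, 3)}.
Total count |C(F_11)_aff| = 8.


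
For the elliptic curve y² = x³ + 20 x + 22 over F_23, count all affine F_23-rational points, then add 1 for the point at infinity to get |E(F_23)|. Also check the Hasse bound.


Affine points = {(2, 1), (2, 22), (6, 6), (6, 17), (8, 2), (8, 21), (10, 7), (10, 16), (11, 3), (11, 20), (12, 9), (12, 14), (13, 8), (13, 15), (17, 10), (17, 13), (18, 2), (18, 21), (19, 4), (19, 19), (20, 2), (20, 21), (22, 1), (22, 22)}; affine count = 24; |E(F_23)| = 25.

Discriminant check: Δ ∝ 4a³ + 27b² = 4·20³ + 27·22² = 4·8000 + 27·484 ≡ 11 (mod 23). Nonzero ⇒ E is nonsingular.
For each x ∈ F_23, compute rhs = x³ + 20·x + 22 mod 23, then count y ∈ F_23 with y² ≡ rhs.
  x = 0: rhs = 22, matching y values: none (0 points).
  x = 1: rhs = 20, matching y values: none (0 points).
  x = 2: rhs = 1, matching y values: 1, 22 (2 points).
  x = 3: rhs = 17, matching y values: none (0 points).
  x = 4: rhs = 5, matching y values: none (0 points).
  x = 5: rhs = 17, matching y values: none (0 points).
  x = 6: rhs = 13, matching y values: 6, 17 (2 points).
  x = 7: rhs = 22, matching y values: none (0 points).
  x = 8: rhs = 4, matching y values: 2, 21 (2 points).
  x = 9: rhs = 11, matching y values: none (0 points).
  x = 10: rhs = 3, matching y values: 7, 16 (2 points).
  x = 11: rhs = 9, matching y values: 3, 20 (2 points).
  x = 12: rhs = 12, matching y values: 9, 14 (2 points).
  x = 13: rhs = 18, matching y values: 8, 15 (2 points).
  x = 14: rhs = 10, matching y values: none (0 points).
  x = 15: rhs = 17, matching y values: none (0 points).
  x = 16: rhs = 22, matching y values: none (0 points).
  x = 17: rhs = 8, matching y values: 10, 13 (2 points).
  x = 18: rhs = 4, matching y values: 2, 21 (2 points).
  x = 19: rhs = 16, matching y values: 4, 19 (2 points).
  x = 20: rhs = 4, matching y values: 2, 21 (2 points).
  x = 21: rhs = 20, matching y values: none (0 points).
  x = 22: rhs = 1, matching y values: 1, 22 (2 points).
Total affine count: 24.
Full point count |E(F_23)| = 24 + 1 = 25.
Hasse bound: |25 − (23+1)| = |1| = 1 ≤ 2√23 ≈ 9.5917 ✓.


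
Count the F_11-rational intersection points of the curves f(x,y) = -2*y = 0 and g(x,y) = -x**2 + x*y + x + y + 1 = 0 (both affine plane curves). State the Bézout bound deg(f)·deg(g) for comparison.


Common zeros: {(4, 0), (8, 0)}; count = 2; Bézout bound = 2.

deg(f) = 1, deg(g) = 2, so Bézout bound = 2.
Scan x ∈ F_11. For each x, list the y ∈ F_11 with f(x, y) ≡ 0 and those with g(x, y) ≡ 0 (mod 11); the common zeros in that column are the intersection.
  x = 0: f ≡ 0 at y ∈ {0}; g ≡ 0 at y ∈ {10}; common: ∅.
  x = 1: f ≡ 0 at y ∈ {0}; g ≡ 0 at y ∈ {5}; common: ∅.
  x = 2: f ≡ 0 at y ∈ {0}; g ≡ 0 at y ∈ {4}; common: ∅.
  x = 3: f ≡ 0 at y ∈ {0}; g ≡ 0 at y ∈ {4}; common: ∅.
  x = 4: f ≡ 0 at y ∈ {0}; g ≡ 0 at y ∈ {0}; common: {0}.
  x = 5: f ≡ 0 at y ∈ {0}; g ≡ 0 at y ∈ {5}; common: ∅.
  x = 6: f ≡ 0 at y ∈ {0}; g ≡ 0 at y ∈ {1}; common: ∅.
  x = 7: f ≡ 0 at y ∈ {0}; g ≡ 0 at y ∈ {1}; common: ∅.
  x = 8: f ≡ 0 at y ∈ {0}; g ≡ 0 at y ∈ {0}; common: {0}.
  x = 9: f ≡ 0 at y ∈ {0}; g ≡ 0 at y ∈ {6}; common: ∅.
  x = 10: f ≡ 0 at y ∈ {0}; g ≡ 0 at y ∈ ∅; common: ∅.
Collecting: common zeros = {(4, 0), (8, 0)}, so the count is 2.
Comparison with the Bézout bound: 2 ≤ 2 = deg(f)·deg(g), as expected for curves with no common component (the bound is attained).


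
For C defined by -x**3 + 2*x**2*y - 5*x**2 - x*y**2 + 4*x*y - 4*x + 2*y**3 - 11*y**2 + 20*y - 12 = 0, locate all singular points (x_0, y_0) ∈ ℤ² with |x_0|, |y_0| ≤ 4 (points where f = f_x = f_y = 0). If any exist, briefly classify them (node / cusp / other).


Singular points: {(0, 2)}; classification: node.

Compute partial derivatives:
  f_x = -3*x**2 + 4*x*y - 10*x - y**2 + 4*y - 4.
  f_y = 2*x**2 - 2*x*y + 4*x + 6*y**2 - 22*y + 20.
Scan x_0 ∈ {−4, ..., 4}. For each x_0, f_y(x_0, y) is a polynomial in y; find its integer roots y ∈ {−4, ..., 4}, then test f_x and f at those candidates.
  x = -4: f_y(-4, y) = 6*y**2 - 14*y + 36; no integer root y with |y| ≤ 4.
  x = -3: f_y(-3, y) = 6*y**2 - 16*y + 26; no integer root y with |y| ≤ 4.
  x = -2: f_y(-2, y) = 6*y**2 - 18*y + 20; no integer root y with |y| ≤ 4.
  x = -1: f_y(-1, y) = 6*y**2 - 20*y + 18; no integer root y with |y| ≤ 4.
  x = 0: f_y(0, y) = 6*y**2 - 22*y + 20; vanishes at y ∈ {2}. (0, 2): f_x = 0, f = 0 — SINGULAR.
  x = 1: f_y(1, y) = 6*y**2 - 24*y + 26; no integer root y with |y| ≤ 4.
  x = 2: f_y(2, y) = 6*y**2 - 26*y + 36; no integer root y with |y| ≤ 4.
  x = 3: f_y(3, y) = 6*y**2 - 28*y + 50; no integer root y with |y| ≤ 4.
  x = 4: f_y(4, y) = 6*y**2 - 30*y + 68; no integer root y with |y| ≤ 4.
Only singular point on the grid: (0, 2).
Classify: substitute x = 0 + u, y = 2 + v and expand: f = -u**3 + 2*u**2*v - u**2 - u*v**2 + 2*v**3 + v**2.
No constant or linear terms (consistent with a singular point). Quadratic part: -u**2 + v**2. Cubic part: -u**3 + 2*u**2*v - u*v**2 + 2*v**3.
The quadratic part v**2 - u**2 = (v − u)(v + u) splits into two distinct linear factors, so there are two distinct tangent lines y − 2 = ±(x − 0) — this is a node (ordinary double point).
Classification: node.


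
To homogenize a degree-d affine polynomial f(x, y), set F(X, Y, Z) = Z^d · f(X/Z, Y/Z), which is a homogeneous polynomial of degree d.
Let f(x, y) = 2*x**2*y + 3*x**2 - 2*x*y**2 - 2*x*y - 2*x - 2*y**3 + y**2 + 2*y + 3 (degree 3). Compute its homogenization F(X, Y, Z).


F(X, Y, Z) = 2*X**2*Y + 3*X**2*Z - 2*X*Y**2 - 2*X*Y*Z - 2*X*Z**2 - 2*Y**3 + Y**2*Z + 2*Y*Z**2 + 3*Z**3

deg(f) = 3.
Substitute x = X/Z, y = Y/Z into f, then multiply by Z^3.
  monomial 2·x^2·y^1 ↦ 2·X^2·Y^1·Z^0.
  monomial 3·x^2·y^0 ↦ 3·X^2·Y^0·Z^1.
  monomial -2·x^1·y^2 ↦ -2·X^1·Y^2·Z^0.
  monomial -2·x^1·y^1 ↦ -2·X^1·Y^1·Z^1.
  monomial -2·x^1·y^0 ↦ -2·X^1·Y^0·Z^2.
  monomial -2·x^0·y^3 ↦ -2·X^0·Y^3·Z^0.
  monomial 1·x^0·y^2 ↦ 1·X^0·Y^2·Z^1.
  monomial 2·x^0·y^1 ↦ 2·X^0·Y^1·Z^2.
  monomial 3·x^0·y^0 ↦ 3·X^0·Y^0·Z^3.
Collecting: F(X, Y, Z) = 2*X**2*Y + 3*X**2*Z - 2*X*Y**2 - 2*X*Y*Z - 2*X*Z**2 - 2*Y**3 + Y**2*Z + 2*Y*Z**2 + 3*Z**3.


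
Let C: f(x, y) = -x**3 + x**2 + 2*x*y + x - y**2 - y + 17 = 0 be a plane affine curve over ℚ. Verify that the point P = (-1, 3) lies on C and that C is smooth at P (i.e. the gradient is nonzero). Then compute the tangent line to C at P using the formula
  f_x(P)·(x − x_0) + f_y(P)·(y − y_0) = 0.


Tangent line at P: 2*x - 9*y + 29 = 0.

Step 1: f(-1, 3) = 0, so P lies on C.
Step 2: partial derivatives
  f_x(x, y) = -3*x**2 + 2*x + 2*y + 1, f_y(x, y) = 2*x - 2*y - 1.
  f_x(P) = 2, f_y(P) = -9 (gradient nonzero, so P is smooth).
Step 3: tangent line at P: 2·(x − -1) + -9·(y − 3) = 0.
Expanding: 2*x - 9*y + 29 = 0.


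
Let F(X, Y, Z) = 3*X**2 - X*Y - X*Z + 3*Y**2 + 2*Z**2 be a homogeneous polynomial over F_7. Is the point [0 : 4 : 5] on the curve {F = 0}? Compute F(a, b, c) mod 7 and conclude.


F(0,4,5) ≡ 0 (mod 7); P is on the curve.

Evaluate F(0, 4, 5) term-by-term (mod 7).
  3*X**2 ↦ 3·0·1·1 = 0
  -X*Y ↦ -1·0·4·1 = 0
  -X*Z ↦ -1·0·1·5 = 0
  3*Y**2 ↦ 3·1·16·1 = 48
  2*Z**2 ↦ 2·1·1·25 = 50
Sum: F(0, 4, 5) = (0) + (0) + (0) + (48) + (50) = 98.
Reducing mod 7: 98 ≡ 0 (mod 7).
Since F(a, b, c) ≡ 0 (mod 7), P lies on the curve.


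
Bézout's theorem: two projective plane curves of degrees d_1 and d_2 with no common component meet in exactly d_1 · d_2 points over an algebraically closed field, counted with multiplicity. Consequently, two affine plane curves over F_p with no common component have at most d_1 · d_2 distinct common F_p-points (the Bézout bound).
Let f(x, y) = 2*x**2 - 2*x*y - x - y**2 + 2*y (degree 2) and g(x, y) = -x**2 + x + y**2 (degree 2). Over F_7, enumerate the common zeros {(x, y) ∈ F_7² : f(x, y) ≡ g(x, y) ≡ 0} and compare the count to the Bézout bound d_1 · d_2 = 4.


Common zeros: {(0, 0)}; count = 1; Bézout bound = 4.

deg(f) = 2, deg(g) = 2, so Bézout bound = 4.
Scan x ∈ F_7. For each x, list the y ∈ F_7 with f(x, y) ≡ 0 and those with g(x, y) ≡ 0 (mod 7); the common zeros in that column are the intersection.
  x = 0: f ≡ 0 at y ∈ {0, 2}; g ≡ 0 at y ∈ {0}; common: {0}.
  x = 1: f ≡ 0 at y ∈ {1, 6}; g ≡ 0 at y ∈ {0}; common: ∅.
  x = 2: f ≡ 0 at y ∈ {6}; g ≡ 0 at y ∈ {3, 4}; common: ∅.
  x = 3: f ≡ 0 at y ∈ ∅; g ≡ 0 at y ∈ ∅; common: ∅.
  x = 4: f ≡ 0 at y ∈ {0, 1}; g ≡ 0 at y ∈ ∅; common: ∅.
  x = 5: f ≡ 0 at y ∈ ∅; g ≡ 0 at y ∈ ∅; common: ∅.
  x = 6: f ≡ 0 at y ∈ {2}; g ≡ 0 at y ∈ {3, 4}; common: ∅.
Collecting: common zeros = {(0, 0)}, so the count is 1.
Comparison with the Bézout bound: 1 ≤ 4 = deg(f)·deg(g), as expected for curves with no common component (the affine F_7-count falls short of the bound because intersections may lie at infinity, over extension fields, or carry multiplicity).


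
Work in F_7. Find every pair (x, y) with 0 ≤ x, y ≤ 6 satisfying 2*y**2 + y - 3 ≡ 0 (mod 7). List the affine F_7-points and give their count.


Affine F_7-points: {(0, 1), (0, 2), (1, 1), (1, 2), (2, 1), (2, 2), (3, 1), (3, 2), (4, 1), (4, 2), (5, 1), (5, 2), (6, 1), (6, 2)}; count = 14.

For each of the 49 pairs (x, y) ∈ F_7², evaluate f(x, y) mod 7. Record the zeros.
  x = 0: [0↦4, 1↦0, 2↦0, 3↦4, 4↦5, 5↦3, 6↦5]  zeros at y ∈ {1, 2}
  x = 1: [0↦4, 1↦0, 2↦0, 3↦4, 4↦5, 5↦3, 6↦5]  zeros at y ∈ {1, 2}
  x = 2: [0↦4, 1↦0, 2↦0, 3↦4, 4↦5, 5↦3, 6↦5]  zeros at y ∈ {1, 2}
  x = 3: [0↦4, 1↦0, 2↦0, 3↦4, 4↦5, 5↦3, 6↦5]  zeros at y ∈ {1, 2}
  x = 4: [0↦4, 1↦0, 2↦0, 3↦4, 4↦5, 5↦3, 6↦5]  zeros at y ∈ {1, 2}
  x = 5: [0↦4, 1↦0, 2↦0, 3↦4, 4↦5, 5↦3, 6↦5]  zeros at y ∈ {1, 2}
  x = 6: [0↦4, 1↦0, 2↦0, 3↦4, 4↦5, 5↦3, 6↦5]  zeros at y ∈ {1, 2}
Collecting zeros: affine points = {(0, 1), (0, 2), (1, 1), (1, 2), (2, 1), (2, 2), (3, 1), (3, 2), (4, 1), (4, 2), (5, 1), (5, 2), (6, 1), (6, 2)}.
Total count |C(F_7)_aff| = 14.


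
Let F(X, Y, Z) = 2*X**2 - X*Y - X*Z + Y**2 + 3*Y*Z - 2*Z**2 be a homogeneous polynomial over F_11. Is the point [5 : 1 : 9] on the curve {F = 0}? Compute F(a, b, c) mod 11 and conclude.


F(5,1,9) ≡ 9 (mod 11); P is NOT on the curve.

Evaluate F(5, 1, 9) term-by-term (mod 11).
  2*X**2 ↦ 2·25·1·1 = 50
  -X*Y ↦ -1·5·1·1 = -5
  -X*Z ↦ -1·5·1·9 = -45
  Y**2 ↦ 1·1·1·1 = 1
  3*Y*Z ↦ 3·1·1·9 = 27
  -2*Z**2 ↦ -2·1·1·81 = -162
Sum: F(5, 1, 9) = (50) + (-5) + (-45) + (1) + (27) + (-162) = -134.
Reducing mod 11: -134 ≡ 9 (mod 11).
Since F(a, b, c) ≡ 9 ≠ 0 (mod 11), P does NOT lie on the curve.


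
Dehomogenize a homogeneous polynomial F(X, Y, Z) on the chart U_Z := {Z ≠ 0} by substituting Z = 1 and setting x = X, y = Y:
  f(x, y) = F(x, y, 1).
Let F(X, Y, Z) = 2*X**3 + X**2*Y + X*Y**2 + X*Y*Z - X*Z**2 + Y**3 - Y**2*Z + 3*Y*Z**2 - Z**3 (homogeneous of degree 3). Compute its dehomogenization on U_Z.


f(x, y) = 2*x**3 + x**2*y + x*y**2 + x*y - x + y**3 - y**2 + 3*y - 1

On U_Z we set Z = 1. Each monomial c·X^i·Y^j·Z^k in F becomes c·x^i·y^j·1^k = c·x^i·y^j.
Substituting Z = 1: F(X, Y, 1) = 2*x**3 + x**2*y + x*y**2 + x*y - x + y**3 - y**2 + 3*y - 1.
Note: deg(f) ≤ deg(F) = 3; strict inequality happens when F is divisible by Z (lost terms).


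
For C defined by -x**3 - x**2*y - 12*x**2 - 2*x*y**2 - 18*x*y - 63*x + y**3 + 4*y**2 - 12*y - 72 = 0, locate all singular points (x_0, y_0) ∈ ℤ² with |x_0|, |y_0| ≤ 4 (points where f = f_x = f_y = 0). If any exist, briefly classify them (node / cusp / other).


Singular points: {(-3, -3)}; classification: cusp.

Compute partial derivatives:
  f_x = -3*x**2 - 2*x*y - 24*x - 2*y**2 - 18*y - 63.
  f_y = -x**2 - 4*x*y - 18*x + 3*y**2 + 8*y - 12.
Scan x_0 ∈ {−4, ..., 4}. For each x_0, f_y(x_0, y) is a polynomial in y; find its integer roots y ∈ {−4, ..., 4}, then test f_x and f at those candidates.
  x = -4: f_y(-4, y) = 3*y**2 + 24*y + 44; no integer root y with |y| ≤ 4.
  x = -3: f_y(-3, y) = 3*y**2 + 20*y + 33; vanishes at y ∈ {-3}. (-3, -3): f_x = 0, f = 0 — SINGULAR.
  x = -2: f_y(-2, y) = 3*y**2 + 16*y + 20; vanishes at y ∈ {-2}. (-2, -2): f_x = -7 ≠ 0.
  x = -1: f_y(-1, y) = 3*y**2 + 12*y + 5; no integer root y with |y| ≤ 4.
  x = 0: f_y(0, y) = 3*y**2 + 8*y - 12; no integer root y with |y| ≤ 4.
  x = 1: f_y(1, y) = 3*y**2 + 4*y - 31; no integer root y with |y| ≤ 4.
  x = 2: f_y(2, y) = 3*y**2 - 52; no integer root y with |y| ≤ 4.
  x = 3: f_y(3, y) = 3*y**2 - 4*y - 75; no integer root y with |y| ≤ 4.
  x = 4: f_y(4, y) = 3*y**2 - 8*y - 100; no integer root y with |y| ≤ 4.
Only singular point on the grid: (-3, -3).
Classify: substitute x = -3 + u, y = -3 + v and expand: f = -u**3 - u**2*v - 2*u*v**2 + v**3 + v**2.
No constant or linear terms (consistent with a singular point). Quadratic part: v**2. Cubic part: -u**3 - u**2*v - 2*u*v**2 + v**3.
The quadratic part v**2 is a perfect square, so there is a single (double) tangent line v = 0, i.e. y = -3. Restricting the cubic part to that line (v = 0) leaves -u**3 ≠ 0, so f is not divisible by v and the branch is v² ≈ u**3 to lowest order — this is a cusp.
Classification: cusp.


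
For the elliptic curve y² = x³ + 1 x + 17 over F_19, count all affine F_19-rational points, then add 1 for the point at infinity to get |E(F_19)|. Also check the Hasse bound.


Affine points = {(0, 6), (0, 13), (1, 0), (3, 3), (3, 16), (4, 3), (4, 16), (6, 7), (6, 12), (7, 5), (7, 14), (8, 9), (8, 10), (10, 1), (10, 18), (12, 3), (12, 16), (13, 2), (13, 17), (14, 1), (14, 18), (15, 5), (15, 14), (16, 5), (16, 14), (17, 8), (17, 11)}; affine count = 27; |E(F_19)| = 28.

Discriminant check: Δ ∝ 4a³ + 27b² = 4·1³ + 27·17² = 4·1 + 27·289 ≡ 17 (mod 19). Nonzero ⇒ E is nonsingular.
For each x ∈ F_19, compute rhs = x³ + 1·x + 17 mod 19, then count y ∈ F_19 with y² ≡ rhs.
  x = 0: rhs = 17, matching y values: 6, 13 (2 points).
  x = 1: rhs = 0, matching y values: 0 (1 points).
  x = 2: rhs = 8, matching y values: none (0 points).
  x = 3: rhs = 9, matching y values: 3, 16 (2 points).
  x = 4: rhs = 9, matching y values: 3, 16 (2 points).
  x = 5: rhs = 14, matching y values: none (0 points).
  x = 6: rhs = 11, matching y values: 7, 12 (2 points).
  x = 7: rhs = 6, matching y values: 5, 14 (2 points).
  x = 8: rhs = 5, matching y values: 9, 10 (2 points).
  x = 9: rhs = 14, matching y values: none (0 points).
  x = 10: rhs = 1, matching y values: 1, 18 (2 points).
  x = 11: rhs = 10, matching y values: none (0 points).
  x = 12: rhs = 9, matching y values: 3, 16 (2 points).
  x = 13: rhs = 4, matching y values: 2, 17 (2 points).
  x = 14: rhs = 1, matching y values: 1, 18 (2 points).
  x = 15: rhs = 6, matching y values: 5, 14 (2 points).
  x = 16: rhs = 6, matching y values: 5, 14 (2 points).
  x = 17: rhs = 7, matching y values: 8, 11 (2 points).
  x = 18: rhs = 15, matching y values: none (0 points).
Total affine count: 27.
Full point count |E(F_19)| = 27 + 1 = 28.
Hasse bound: |28 − (19+1)| = |8| = 8 ≤ 2√19 ≈ 8.7178 ✓.


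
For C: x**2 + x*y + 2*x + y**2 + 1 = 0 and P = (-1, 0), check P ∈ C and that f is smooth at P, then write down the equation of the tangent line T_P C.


Tangent line at P: -y = 0.

Step 1: f(-1, 0) = 0, so P lies on C.
Step 2: partial derivatives
  f_x(x, y) = 2*x + y + 2, f_y(x, y) = x + 2*y.
  f_x(P) = 0, f_y(P) = -1 (gradient nonzero, so P is smooth).
Step 3: tangent line at P: 0·(x − -1) + -1·(y − 0) = 0.
Expanding: -y = 0.


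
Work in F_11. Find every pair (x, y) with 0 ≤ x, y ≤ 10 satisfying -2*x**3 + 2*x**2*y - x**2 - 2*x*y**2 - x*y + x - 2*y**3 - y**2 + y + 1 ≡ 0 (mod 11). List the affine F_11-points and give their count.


Affine F_11-points: {(0, 9), (4, 1), (4, 3), (4, 8), (6, 10), (8, 6), (9, 0), (9, 7), (10, 10)}; count = 9.

For each of the 121 pairs (x, y) ∈ F_11², evaluate f(x, y) mod 11. Record the zeros.
  x = 0: [0↦1, 1↦10, 2↦5, 3↦7, 4↦4, 5↦6, 6↦1, 7↦10, 8↦10, 9↦0, 10↦1]  zeros at y ∈ {9}
  x = 1: [0↦10, 1↦7, 2↦8, 3↦1, 4↦7, 5↦3, 6↦10, 7↦5, 8↦9, 9↦10, 10↦7]  zeros at y ∈ ∅
  x = 2: [0↦5, 1↦5, 2↦5, 3↦4, 4↦1, 5↦6, 6↦7, 7↦3, 8↦4, 9↦9, 10↦6]  zeros at y ∈ ∅
  x = 3: [0↦7, 1↦3, 2↦6, 3↦4, 4↦7, 5↦3, 6↦2, 7↦3, 8↦5, 9↦7, 10↦8]  zeros at y ∈ ∅
  x = 4: [0↦4, 1↦0, 2↦10, 3↦0, 4↦2, 5↦4, 6↦5, 7↦4, 8↦0, 9↦3, 10↦1]  zeros at y ∈ {1, 3, 8}
  x = 5: [0↦6, 1↦6, 2↦5, 3↦2, 4↦7, 5↦8, 6↦4, 7↦5, 8↦10, 9↦7, 10↦6]  zeros at y ∈ ∅
  x = 6: [0↦1, 1↦9, 2↦1, 3↦9, 4↦10, 5↦3, 6↦9, 7↦5, 8↦1, 9↦7, 10↦0]  zeros at y ∈ {10}
  x = 7: [0↦10, 1↦8, 2↦8, 3↦9, 4↦10, 5↦10, 6↦8, 7↦3, 8↦5, 9↦2, 10↦4]  zeros at y ∈ ∅
  x = 8: [0↦10, 1↦2, 2↦3, 3↦1, 4↦6, 5↦6, 6↦0, 7↦9, 8↦10, 9↦2, 10↦6]  zeros at y ∈ {6}
  x = 9: [0↦0, 1↦1, 2↦7, 3↦6, 4↦8, 5↦1, 6↦6, 7↦0, 8↦4, 9↦6, 10↦5]  zeros at y ∈ {0, 7}
  x = 10: [0↦1, 1↦4, 2↦8, 3↦1, 4↦4, 5↦5, 6↦3, 7↦8, 8↦8, 9↦2, 10↦0]  zeros at y ∈ {10}
Collecting zeros: affine points = {(0, 9), (4, 1), (4, 3), (4, 8), (6, 10), (8, 6), (9, 0), (9, 7), (10, 10)}.
Total count |C(F_11)_aff| = 9.


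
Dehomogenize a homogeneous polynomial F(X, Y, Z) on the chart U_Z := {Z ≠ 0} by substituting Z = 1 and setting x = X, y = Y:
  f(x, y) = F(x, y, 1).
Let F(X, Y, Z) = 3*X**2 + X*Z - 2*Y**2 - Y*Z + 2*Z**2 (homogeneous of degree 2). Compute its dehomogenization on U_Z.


f(x, y) = 3*x**2 + x - 2*y**2 - y + 2

On U_Z we set Z = 1. Each monomial c·X^i·Y^j·Z^k in F becomes c·x^i·y^j·1^k = c·x^i·y^j.
Substituting Z = 1: F(X, Y, 1) = 3*x**2 + x - 2*y**2 - y + 2.
Note: deg(f) ≤ deg(F) = 2; strict inequality happens when F is divisible by Z (lost terms).


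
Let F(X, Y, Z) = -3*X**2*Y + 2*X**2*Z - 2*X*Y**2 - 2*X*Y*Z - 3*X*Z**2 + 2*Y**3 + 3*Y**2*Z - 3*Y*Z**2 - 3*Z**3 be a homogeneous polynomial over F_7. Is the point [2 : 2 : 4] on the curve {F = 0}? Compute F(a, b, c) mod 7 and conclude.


F(2,2,4) ≡ 4 (mod 7); P is NOT on the curve.

Evaluate F(2, 2, 4) term-by-term (mod 7).
  -3*X**2*Y ↦ -3·4·2·1 = -24
  2*X**2*Z ↦ 2·4·1·4 = 32
  -2*X*Y**2 ↦ -2·2·4·1 = -16
  -2*X*Y*Z ↦ -2·2·2·4 = -32
  -3*X*Z**2 ↦ -3·2·1·16 = -96
  2*Y**3 ↦ 2·1·8·1 = 16
  3*Y**2*Z ↦ 3·1·4·4 = 48
  -3*Y*Z**2 ↦ -3·1·2·16 = -96
  -3*Z**3 ↦ -3·1·1·64 = -192
Sum: F(2, 2, 4) = (-24) + (32) + (-16) + (-32) + (-96) + (16) + (48) + (-96) + (-192) = -360.
Reducing mod 7: -360 ≡ 4 (mod 7).
Since F(a, b, c) ≡ 4 ≠ 0 (mod 7), P does NOT lie on the curve.


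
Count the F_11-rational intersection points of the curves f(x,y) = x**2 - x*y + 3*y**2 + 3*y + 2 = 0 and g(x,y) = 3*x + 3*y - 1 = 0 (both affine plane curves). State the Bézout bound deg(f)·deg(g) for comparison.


Common zeros: ∅; count = 0; Bézout bound = 2.

deg(f) = 2, deg(g) = 1, so Bézout bound = 2.
Scan x ∈ F_11. For each x, list the y ∈ F_11 with f(x, y) ≡ 0 and those with g(x, y) ≡ 0 (mod 11); the common zeros in that column are the intersection.
  x = 0: f ≡ 0 at y ∈ ∅; g ≡ 0 at y ∈ {4}; common: ∅.
  x = 1: f ≡ 0 at y ∈ {5, 9}; g ≡ 0 at y ∈ {3}; common: ∅.
  x = 2: f ≡ 0 at y ∈ ∅; g ≡ 0 at y ∈ {2}; common: ∅.
  x = 3: f ≡ 0 at y ∈ {0}; g ≡ 0 at y ∈ {1}; common: ∅.
  x = 4: f ≡ 0 at y ∈ {5, 10}; g ≡ 0 at y ∈ {0}; common: ∅.
  x = 5: f ≡ 0 at y ∈ ∅; g ≡ 0 at y ∈ {10}; common: ∅.
  x = 6: f ≡ 0 at y ∈ {2, 10}; g ≡ 0 at y ∈ {9}; common: ∅.
  x = 7: f ≡ 0 at y ∈ {2, 3}; g ≡ 0 at y ∈ {8}; common: ∅.
  x = 8: f ≡ 0 at y ∈ {0, 9}; g ≡ 0 at y ∈ {7}; common: ∅.
  x = 9: f ≡ 0 at y ∈ ∅; g ≡ 0 at y ∈ {6}; common: ∅.
  x = 10: f ≡ 0 at y ∈ ∅; g ≡ 0 at y ∈ {5}; common: ∅.
Collecting: common zeros = ∅, so the count is 0.
Comparison with the Bézout bound: 0 ≤ 2 = deg(f)·deg(g), as expected for curves with no common component (the affine F_11-count falls short of the bound because intersections may lie at infinity, over extension fields, or carry multiplicity).


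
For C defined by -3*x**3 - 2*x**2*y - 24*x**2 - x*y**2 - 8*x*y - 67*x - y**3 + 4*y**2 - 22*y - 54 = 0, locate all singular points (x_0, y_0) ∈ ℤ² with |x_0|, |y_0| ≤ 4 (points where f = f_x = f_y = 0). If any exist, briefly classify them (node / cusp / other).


Singular points: {(-3, 2)}; classification: node.

Compute partial derivatives:
  f_x = -9*x**2 - 4*x*y - 48*x - y**2 - 8*y - 67.
  f_y = -2*x**2 - 2*x*y - 8*x - 3*y**2 + 8*y - 22.
Scan x_0 ∈ {−4, ..., 4}. For each x_0, f_y(x_0, y) is a polynomial in y; find its integer roots y ∈ {−4, ..., 4}, then test f_x and f at those candidates.
  x = -4: f_y(-4, y) = -3*y**2 + 16*y - 22; no integer root y with |y| ≤ 4.
  x = -3: f_y(-3, y) = -3*y**2 + 14*y - 16; vanishes at y ∈ {2}. (-3, 2): f_x = 0, f = 0 — SINGULAR.
  x = -2: f_y(-2, y) = -3*y**2 + 12*y - 14; no integer root y with |y| ≤ 4.
  x = -1: f_y(-1, y) = -3*y**2 + 10*y - 16; no integer root y with |y| ≤ 4.
  x = 0: f_y(0, y) = -3*y**2 + 8*y - 22; no integer root y with |y| ≤ 4.
  x = 1: f_y(1, y) = -3*y**2 + 6*y - 32; no integer root y with |y| ≤ 4.
  x = 2: f_y(2, y) = -3*y**2 + 4*y - 46; no integer root y with |y| ≤ 4.
  x = 3: f_y(3, y) = -3*y**2 + 2*y - 64; no integer root y with |y| ≤ 4.
  x = 4: f_y(4, y) = -3*y**2 - 86; no integer root y with |y| ≤ 4.
Only singular point on the grid: (-3, 2).
Classify: substitute x = -3 + u, y = 2 + v and expand: f = -3*u**3 - 2*u**2*v - u**2 - u*v**2 - v**3 + v**2.
No constant or linear terms (consistent with a singular point). Quadratic part: -u**2 + v**2. Cubic part: -3*u**3 - 2*u**2*v - u*v**2 - v**3.
The quadratic part v**2 - u**2 = (v − u)(v + u) splits into two distinct linear factors, so there are two distinct tangent lines y − 2 = ±(x − -3) — this is a node (ordinary double point).
Classification: node.


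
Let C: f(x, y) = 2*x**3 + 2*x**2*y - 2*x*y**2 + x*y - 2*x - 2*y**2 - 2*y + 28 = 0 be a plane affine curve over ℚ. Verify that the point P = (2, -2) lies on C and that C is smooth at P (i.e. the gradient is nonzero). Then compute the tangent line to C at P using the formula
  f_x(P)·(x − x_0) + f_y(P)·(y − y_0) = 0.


Tangent line at P: -4*x + 32*y + 72 = 0.

Step 1: f(2, -2) = 0, so P lies on C.
Step 2: partial derivatives
  f_x(x, y) = 6*x**2 + 4*x*y - 2*y**2 + y - 2, f_y(x, y) = 2*x**2 - 4*x*y + x - 4*y - 2.
  f_x(P) = -4, f_y(P) = 32 (gradient nonzero, so P is smooth).
Step 3: tangent line at P: -4·(x − 2) + 32·(y − -2) = 0.
Expanding: -4*x + 32*y + 72 = 0.


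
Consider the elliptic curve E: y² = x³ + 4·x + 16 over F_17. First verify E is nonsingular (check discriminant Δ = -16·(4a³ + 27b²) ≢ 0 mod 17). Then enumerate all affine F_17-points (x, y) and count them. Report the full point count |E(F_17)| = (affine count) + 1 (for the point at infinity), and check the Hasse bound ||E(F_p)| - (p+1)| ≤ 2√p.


Affine points = {(0, 4), (0, 13), (1, 2), (1, 15), (2, 7), (2, 10), (3, 2), (3, 15), (5, 5), (5, 12), (6, 1), (6, 16), (7, 8), (7, 9), (8, 4), (8, 13), (9, 4), (9, 13), (10, 6), (10, 11), (13, 2), (13, 15), (15, 0)}; affine count = 23; |E(F_17)| = 24.

Discriminant check: Δ ∝ 4a³ + 27b² = 4·4³ + 27·16² = 4·64 + 27·256 ≡ 11 (mod 17). Nonzero ⇒ E is nonsingular.
For each x ∈ F_17, compute rhs = x³ + 4·x + 16 mod 17, then count y ∈ F_17 with y² ≡ rhs.
  x = 0: rhs = 16, matching y values: 4, 13 (2 points).
  x = 1: rhs = 4, matching y values: 2, 15 (2 points).
  x = 2: rhs = 15, matching y values: 7, 10 (2 points).
  x = 3: rhs = 4, matching y values: 2, 15 (2 points).
  x = 4: rhs = 11, matching y values: none (0 points).
  x = 5: rhs = 8, matching y values: 5, 12 (2 points).
  x = 6: rhs = 1, matching y values: 1, 16 (2 points).
  x = 7: rhs = 13, matching y values: 8, 9 (2 points).
  x = 8: rhs = 16, matching y values: 4, 13 (2 points).
  x = 9: rhs = 16, matching y values: 4, 13 (2 points).
  x = 10: rhs = 2, matching y values: 6, 11 (2 points).
  x = 11: rhs = 14, matching y values: none (0 points).
  x = 12: rhs = 7, matching y values: none (0 points).
  x = 13: rhs = 4, matching y values: 2, 15 (2 points).
  x = 14: rhs = 11, matching y values: none (0 points).
  x = 15: rhs = 0, matching y values: 0 (1 points).
  x = 16: rhs = 11, matching y values: none (0 points).
Total affine count: 23.
Full point count |E(F_17)| = 23 + 1 = 24.
Hasse bound: |24 − (17+1)| = |6| = 6 ≤ 2√17 ≈ 8.2462 ✓.


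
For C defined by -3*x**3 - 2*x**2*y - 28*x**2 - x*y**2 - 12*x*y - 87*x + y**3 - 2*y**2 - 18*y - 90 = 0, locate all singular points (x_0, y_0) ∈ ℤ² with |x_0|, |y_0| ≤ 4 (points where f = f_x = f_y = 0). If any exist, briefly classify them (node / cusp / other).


Singular points: {(-3, 0)}; classification: node.

Compute partial derivatives:
  f_x = -9*x**2 - 4*x*y - 56*x - y**2 - 12*y - 87.
  f_y = -2*x**2 - 2*x*y - 12*x + 3*y**2 - 4*y - 18.
Scan x_0 ∈ {−4, ..., 4}. For each x_0, f_y(x_0, y) is a polynomial in y; find its integer roots y ∈ {−4, ..., 4}, then test f_x and f at those candidates.
  x = -4: f_y(-4, y) = 3*y**2 + 4*y - 2; no integer root y with |y| ≤ 4.
  x = -3: f_y(-3, y) = 3*y**2 + 2*y; vanishes at y ∈ {0}. (-3, 0): f_x = 0, f = 0 — SINGULAR.
  x = -2: f_y(-2, y) = 3*y**2 - 2; no integer root y with |y| ≤ 4.
  x = -1: f_y(-1, y) = 3*y**2 - 2*y - 8; vanishes at y ∈ {2}. (-1, 2): f_x = -60 ≠ 0.
  x = 0: f_y(0, y) = 3*y**2 - 4*y - 18; no integer root y with |y| ≤ 4.
  x = 1: f_y(1, y) = 3*y**2 - 6*y - 32; no integer root y with |y| ≤ 4.
  x = 2: f_y(2, y) = 3*y**2 - 8*y - 50; no integer root y with |y| ≤ 4.
  x = 3: f_y(3, y) = 3*y**2 - 10*y - 72; no integer root y with |y| ≤ 4.
  x = 4: f_y(4, y) = 3*y**2 - 12*y - 98; no integer root y with |y| ≤ 4.
Only singular point on the grid: (-3, 0).
Classify: substitute x = -3 + u, y = 0 + v and expand: f = -3*u**3 - 2*u**2*v - u**2 - u*v**2 + v**3 + v**2.
No constant or linear terms (consistent with a singular point). Quadratic part: -u**2 + v**2. Cubic part: -3*u**3 - 2*u**2*v - u*v**2 + v**3.
The quadratic part v**2 - u**2 = (v − u)(v + u) splits into two distinct linear factors, so there are two distinct tangent lines y − 0 = ±(x − -3) — this is a node (ordinary double point).
Classification: node.


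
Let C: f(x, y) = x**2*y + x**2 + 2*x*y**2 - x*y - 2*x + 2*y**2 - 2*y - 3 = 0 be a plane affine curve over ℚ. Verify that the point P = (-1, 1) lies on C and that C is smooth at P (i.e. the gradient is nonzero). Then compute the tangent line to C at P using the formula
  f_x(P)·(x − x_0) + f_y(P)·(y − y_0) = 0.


Tangent line at P: -5*x - 5 = 0.

Step 1: f(-1, 1) = 0, so P lies on C.
Step 2: partial derivatives
  f_x(x, y) = 2*x*y + 2*x + 2*y**2 - y - 2, f_y(x, y) = x**2 + 4*x*y - x + 4*y - 2.
  f_x(P) = -5, f_y(P) = 0 (gradient nonzero, so P is smooth).
Step 3: tangent line at P: -5·(x − -1) + 0·(y − 1) = 0.
Expanding: -5*x - 5 = 0.


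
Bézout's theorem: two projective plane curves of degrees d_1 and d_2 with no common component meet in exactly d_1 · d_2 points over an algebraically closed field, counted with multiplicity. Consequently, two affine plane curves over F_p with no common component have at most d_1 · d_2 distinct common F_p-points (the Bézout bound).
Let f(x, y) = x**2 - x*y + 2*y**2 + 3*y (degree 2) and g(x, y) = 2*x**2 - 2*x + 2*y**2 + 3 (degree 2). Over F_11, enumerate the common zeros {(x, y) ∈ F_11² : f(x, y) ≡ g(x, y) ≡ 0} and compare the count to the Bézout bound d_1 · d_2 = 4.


Common zeros: ∅; count = 0; Bézout bound = 4.

deg(f) = 2, deg(g) = 2, so Bézout bound = 4.
Scan x ∈ F_11. For each x, list the y ∈ F_11 with f(x, y) ≡ 0 and those with g(x, y) ≡ 0 (mod 11); the common zeros in that column are the intersection.
  x = 0: f ≡ 0 at y ∈ {0, 4}; g ≡ 0 at y ∈ {2, 9}; common: ∅.
  x = 1: f ≡ 0 at y ∈ ∅; g ≡ 0 at y ∈ {2, 9}; common: ∅.
  x = 2: f ≡ 0 at y ∈ ∅; g ≡ 0 at y ∈ ∅; common: ∅.
  x = 3: f ≡ 0 at y ∈ {1, 10}; g ≡ 0 at y ∈ {3, 8}; common: ∅.
  x = 4: f ≡ 0 at y ∈ {2, 4}; g ≡ 0 at y ∈ {5, 6}; common: ∅.
  x = 5: f ≡ 0 at y ∈ ∅; g ≡ 0 at y ∈ ∅; common: ∅.
  x = 6: f ≡ 0 at y ∈ ∅; g ≡ 0 at y ∈ ∅; common: ∅.
  x = 7: f ≡ 0 at y ∈ {3, 10}; g ≡ 0 at y ∈ ∅; common: ∅.
  x = 8: f ≡ 0 at y ∈ ∅; g ≡ 0 at y ∈ {5, 6}; common: ∅.
  x = 9: f ≡ 0 at y ∈ {1, 2}; g ≡ 0 at y ∈ {3, 8}; common: ∅.
  x = 10: f ≡ 0 at y ∈ ∅; g ≡ 0 at y ∈ ∅; common: ∅.
Collecting: common zeros = ∅, so the count is 0.
Comparison with the Bézout bound: 0 ≤ 4 = deg(f)·deg(g), as expected for curves with no common component (the affine F_11-count falls short of the bound because intersections may lie at infinity, over extension fields, or carry multiplicity).


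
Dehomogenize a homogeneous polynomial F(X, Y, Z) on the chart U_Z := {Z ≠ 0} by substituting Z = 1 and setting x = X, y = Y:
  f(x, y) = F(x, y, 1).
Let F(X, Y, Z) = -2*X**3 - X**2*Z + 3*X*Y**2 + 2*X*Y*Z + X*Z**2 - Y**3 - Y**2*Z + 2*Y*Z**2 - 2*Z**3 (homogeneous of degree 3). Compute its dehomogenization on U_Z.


f(x, y) = -2*x**3 - x**2 + 3*x*y**2 + 2*x*y + x - y**3 - y**2 + 2*y - 2

On U_Z we set Z = 1. Each monomial c·X^i·Y^j·Z^k in F becomes c·x^i·y^j·1^k = c·x^i·y^j.
Substituting Z = 1: F(X, Y, 1) = -2*x**3 - x**2 + 3*x*y**2 + 2*x*y + x - y**3 - y**2 + 2*y - 2.
Note: deg(f) ≤ deg(F) = 3; strict inequality happens when F is divisible by Z (lost terms).


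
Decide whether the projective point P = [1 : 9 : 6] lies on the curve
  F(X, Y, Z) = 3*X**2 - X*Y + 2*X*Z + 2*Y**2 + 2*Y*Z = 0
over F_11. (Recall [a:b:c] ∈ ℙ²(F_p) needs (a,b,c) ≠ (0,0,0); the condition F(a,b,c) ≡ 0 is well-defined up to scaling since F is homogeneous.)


F(1,9,6) ≡ 1 (mod 11); P is NOT on the curve.

Evaluate F(1, 9, 6) term-by-term (mod 11).
  3*X**2 ↦ 3·1·1·1 = 3
  -X*Y ↦ -1·1·9·1 = -9
  2*X*Z ↦ 2·1·1·6 = 12
  2*Y**2 ↦ 2·1·81·1 = 162
  2*Y*Z ↦ 2·1·9·6 = 108
Sum: F(1, 9, 6) = (3) + (-9) + (12) + (162) + (108) = 276.
Reducing mod 11: 276 ≡ 1 (mod 11).
Since F(a, b, c) ≡ 1 ≠ 0 (mod 11), P does NOT lie on the curve.


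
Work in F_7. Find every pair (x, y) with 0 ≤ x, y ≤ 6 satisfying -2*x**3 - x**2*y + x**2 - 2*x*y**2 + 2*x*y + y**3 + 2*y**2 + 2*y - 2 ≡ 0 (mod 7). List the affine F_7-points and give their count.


Affine F_7-points: {(0, 3), (1, 6), (2, 0), (5, 4)}; count = 4.

For each of the 49 pairs (x, y) ∈ F_7², evaluate f(x, y) mod 7. Record the zeros.
  x = 0: [0↦5, 1↦3, 2↦4, 3↦0, 4↦4, 5↦1, 6↦4]  zeros at y ∈ {3}
  x = 1: [0↦4, 1↦1, 2↦4, 3↦5, 4↦3, 5↦4, 6↦0]  zeros at y ∈ {6}
  x = 2: [0↦0, 1↦1, 2↦4, 3↦1, 4↦5, 5↦1, 6↦2]  zeros at y ∈ {0}
  x = 3: [0↦2, 1↦5, 2↦6, 3↦4, 4↦5, 5↦1, 6↦5]  zeros at y ∈ ∅
  x = 4: [0↦5, 1↦1, 2↦5, 3↦2, 4↦5, 5↦6, 6↦4]  zeros at y ∈ ∅
  x = 5: [0↦4, 1↦5, 2↦3, 3↦4, 4↦0, 5↦4, 6↦1]  zeros at y ∈ {4}
  x = 6: [0↦1, 1↦5, 2↦2, 3↦5, 4↦6, 5↦4, 6↦5]  zeros at y ∈ ∅
Collecting zeros: affine points = {(0, 3), (1, 6), (2, 0), (5, 4)}.
Total count |C(F_7)_aff| = 4.


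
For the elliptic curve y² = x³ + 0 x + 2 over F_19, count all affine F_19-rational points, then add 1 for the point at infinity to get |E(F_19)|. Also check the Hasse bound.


Affine points = {(4, 3), (4, 16), (6, 3), (6, 16), (8, 1), (8, 18), (9, 3), (9, 16), (12, 1), (12, 18), (18, 1), (18, 18)}; affine count = 12; |E(F_19)| = 13.

Discriminant check: Δ ∝ 4a³ + 27b² = 4·0³ + 27·2² = 4·0 + 27·4 ≡ 13 (mod 19). Nonzero ⇒ E is nonsingular.
For each x ∈ F_19, compute rhs = x³ + 0·x + 2 mod 19, then count y ∈ F_19 with y² ≡ rhs.
  x = 0: rhs = 2, matching y values: none (0 points).
  x = 1: rhs = 3, matching y values: none (0 points).
  x = 2: rhs = 10, matching y values: none (0 points).
  x = 3: rhs = 10, matching y values: none (0 points).
  x = 4: rhs = 9, matching y values: 3, 16 (2 points).
  x = 5: rhs = 13, matching y values: none (0 points).
  x = 6: rhs = 9, matching y values: 3, 16 (2 points).
  x = 7: rhs = 3, matching y values: none (0 points).
  x = 8: rhs = 1, matching y values: 1, 18 (2 points).
  x = 9: rhs = 9, matching y values: 3, 16 (2 points).
  x = 10: rhs = 14, matching y values: none (0 points).
  x = 11: rhs = 3, matching y values: none (0 points).
  x = 12: rhs = 1, matching y values: 1, 18 (2 points).
  x = 13: rhs = 14, matching y values: none (0 points).
  x = 14: rhs = 10, matching y values: none (0 points).
  x = 15: rhs = 14, matching y values: none (0 points).
  x = 16: rhs = 13, matching y values: none (0 points).
  x = 17: rhs = 13, matching y values: none (0 points).
  x = 18: rhs = 1, matching y values: 1, 18 (2 points).
Total affine count: 12.
Full point count |E(F_19)| = 12 + 1 = 13.
Hasse bound: |13 − (19+1)| = |-7| = 7 ≤ 2√19 ≈ 8.7178 ✓.
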